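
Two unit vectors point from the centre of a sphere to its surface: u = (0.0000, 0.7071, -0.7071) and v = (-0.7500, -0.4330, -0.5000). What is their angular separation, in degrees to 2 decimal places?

87.28°

u·v = 0.0474; |u| = 1.0000, |v| = 1.0000.
cos θ = (u·v)/(|u||v|) = 0.0474, so θ = 87.28°.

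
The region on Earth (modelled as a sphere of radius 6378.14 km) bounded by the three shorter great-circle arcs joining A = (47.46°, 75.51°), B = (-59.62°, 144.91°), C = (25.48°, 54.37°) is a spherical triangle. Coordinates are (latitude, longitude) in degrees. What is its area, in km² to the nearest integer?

30278461 km²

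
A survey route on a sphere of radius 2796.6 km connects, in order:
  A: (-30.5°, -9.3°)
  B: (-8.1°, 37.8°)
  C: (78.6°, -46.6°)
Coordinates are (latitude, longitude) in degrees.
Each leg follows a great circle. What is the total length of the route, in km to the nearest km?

7133 km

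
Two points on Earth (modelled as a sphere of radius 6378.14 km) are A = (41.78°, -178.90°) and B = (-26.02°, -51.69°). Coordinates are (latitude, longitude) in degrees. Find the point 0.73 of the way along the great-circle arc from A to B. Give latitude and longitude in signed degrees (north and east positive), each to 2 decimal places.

-3.24°, -81.08°

Central angle δ = 2.3427 rad. Interpolating on the sphere with fraction f = 0.73:
P = [sin((1−f)δ)·A + sin(fδ)·B] / sin δ = 0.8251·A + 1.3820·B in Cartesian coordinates,
giving P = (0.1548, -0.9863, -0.0566), i.e. latitude -3.24°, longitude -81.08°.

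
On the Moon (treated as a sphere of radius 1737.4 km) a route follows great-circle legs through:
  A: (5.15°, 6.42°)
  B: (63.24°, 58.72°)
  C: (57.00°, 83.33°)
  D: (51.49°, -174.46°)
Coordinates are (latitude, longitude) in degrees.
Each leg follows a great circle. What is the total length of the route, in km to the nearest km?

Leg A→B: central angle 1.2085 rad, distance 2099.7 km.
Leg B→C: central angle 0.2380 rad, distance 413.6 km.
Leg C→D: central angle 0.9465 rad, distance 1644.4 km.
Total: 2099.7 + 413.6 + 1644.4 ≈ 4158 km.

4158 km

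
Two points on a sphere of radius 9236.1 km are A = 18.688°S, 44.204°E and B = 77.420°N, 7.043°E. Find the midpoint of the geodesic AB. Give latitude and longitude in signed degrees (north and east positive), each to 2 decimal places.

30.15°, 37.51°

The central angle between A and B is δ = 1.7196 rad.
With f = 0.5, the slerp weights are sin((1−f)δ)/sin δ = 0.7662 and sin(fδ)/sin δ = 0.7662.
Weighted sum of the unit vectors: (0.7662)·(0.6791,0.6605,-0.3204) + (0.7662)·(0.2162,0.0267,0.9760) = (0.6859, 0.5265, 0.5023).
Converting back: φ = atan2(z, √(x²+y²)) = 30.15°, λ = atan2(y, x) = 37.51°.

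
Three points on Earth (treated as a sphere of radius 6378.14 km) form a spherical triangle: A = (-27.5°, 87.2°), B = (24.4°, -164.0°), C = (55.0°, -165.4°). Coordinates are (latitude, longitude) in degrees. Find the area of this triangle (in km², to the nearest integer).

37141130 km²

Side lengths (central angles): a = 0.5344, b = 2.1299, c = 2.0388 rad; semiperimeter s = 2.3515.
By l'Huilier's theorem, tan(E/4) = √[tan(s/2) tan((s−a)/2) tan((s−b)/2) tan((s−c)/2)], giving spherical excess E = 0.9130 rad.
Area = E·R² = 0.9130 × (6378.14)² ≈ 37141130 km².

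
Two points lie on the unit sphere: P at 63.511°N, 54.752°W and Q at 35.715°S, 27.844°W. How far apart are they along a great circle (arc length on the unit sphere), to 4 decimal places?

Let φ₁ = 1.1085 rad, φ₂ = -0.6233 rad, and Δλ = 0.4696 rad.
cos c = sin φ₁ sin φ₂ + cos φ₁ cos φ₂ cos Δλ = (0.8950)(-0.5838) + (0.4460)(0.8119)(0.8917) = -0.19954,
so c = arccos(-0.19954) = 1.77168 rad.
On the unit sphere the arc length equals the central angle: 1.7717.

1.7717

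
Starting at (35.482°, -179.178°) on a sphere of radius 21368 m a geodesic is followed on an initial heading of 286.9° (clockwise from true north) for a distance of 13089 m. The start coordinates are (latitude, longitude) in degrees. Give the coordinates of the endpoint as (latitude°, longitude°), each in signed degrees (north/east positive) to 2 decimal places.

37.66°, 136.80°

Angular distance δ = d/R = 13089/21368 = 0.61255 rad; initial bearing θ = 5.0073 rad.
sin φ₂ = sin φ₁ cos δ + cos φ₁ sin δ cos θ = (0.5804)(0.8182) + (0.8143)(0.5750)(0.2907) = 0.6110, so φ₂ = 37.66°.
Δλ = atan2(sin θ sin δ cos φ₁, cos δ − sin φ₁ sin φ₂) = atan2(-0.4480, 0.4635) = -44.022°.
λ₂ = -179.178° − 44.022° = -223.20° → 136.80° after wrapping to (−180°, 180°].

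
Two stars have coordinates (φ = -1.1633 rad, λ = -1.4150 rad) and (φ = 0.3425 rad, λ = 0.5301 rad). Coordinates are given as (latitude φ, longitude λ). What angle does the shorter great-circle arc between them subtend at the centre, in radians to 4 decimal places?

Let φ₁ = -1.1633 rad, φ₂ = 0.3425 rad, and Δλ = 1.9451 rad.
cos c = sin φ₁ sin φ₂ + cos φ₁ cos φ₂ cos Δλ = (-0.9181)(0.3358) + (0.3963)(0.9419)(-0.3656) = -0.44483,
so c = arccos(-0.44483) = 2.03178 rad.
So the angular separation is 2.0318 rad.

2.0318 rad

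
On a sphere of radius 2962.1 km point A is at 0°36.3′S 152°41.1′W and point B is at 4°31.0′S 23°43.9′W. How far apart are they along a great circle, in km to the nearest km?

6656 km

In radians: φ₁ = -0.0106, φ₂ = -0.0788, Δλ = 128.953° = 2.2507 rad.
cos c = sin φ₁ sin φ₂ + cos φ₁ cos φ₂ cos Δλ = (-0.0106)(-0.0787) + (0.9999)(0.9969)(-0.6287) = -0.62587,
so c = arccos(-0.62587) = 2.24704 rad.
Distance = R·c = 2962.1 × 2.2470 ≈ 6656 km.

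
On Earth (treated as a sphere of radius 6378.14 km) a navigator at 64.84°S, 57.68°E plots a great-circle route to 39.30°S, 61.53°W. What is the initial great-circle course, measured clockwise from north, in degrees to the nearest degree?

228°

Δλ = -119.210° = -2.0806 rad.
y = sin Δλ · cos φ₂ = (-0.8728)(0.7738) = -0.6754
x = cos φ₁ sin φ₂ − sin φ₁ cos φ₂ cos Δλ = (0.4251)(-0.6334) − (-0.9051)(0.7738)(-0.4880) = -0.6111
θ = atan2(y, x) = -132.14°; adding 360° gives 228°.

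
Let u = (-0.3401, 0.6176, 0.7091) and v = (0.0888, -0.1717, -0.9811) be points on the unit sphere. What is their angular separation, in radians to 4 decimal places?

2.5535 rad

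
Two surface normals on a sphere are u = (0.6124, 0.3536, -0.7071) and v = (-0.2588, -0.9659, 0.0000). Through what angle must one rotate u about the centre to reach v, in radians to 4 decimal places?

u·v = -0.5000; |u| = 1.0000, |v| = 1.0000.
cos θ = (u·v)/(|u||v|) = -0.5000, so θ = 2.0944 rad.

2.0944 rad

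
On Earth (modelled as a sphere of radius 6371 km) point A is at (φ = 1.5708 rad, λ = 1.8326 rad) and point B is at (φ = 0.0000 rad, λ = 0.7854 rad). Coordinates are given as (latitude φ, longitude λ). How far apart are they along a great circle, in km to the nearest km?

Let φ₁ = 1.5708 rad, φ₂ = 0.0000 rad, and Δλ = -1.0472 rad.
cos c = sin φ₁ sin φ₂ + cos φ₁ cos φ₂ cos Δλ = (1.0000)(0.0000) + (-0.0000)(1.0000)(0.5000) = -0.00000,
so c = arccos(-0.00000) = 1.57080 rad.
Distance = R·c = 6371 × 1.5708 ≈ 10008 km.

10008 km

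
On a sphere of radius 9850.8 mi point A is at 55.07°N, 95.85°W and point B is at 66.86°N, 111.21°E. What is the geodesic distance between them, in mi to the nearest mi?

In radians: φ₁ = 0.9612, φ₂ = 1.1669, Δλ = -152.940° = -2.6693 rad.
Haversine: a = sin²(Δφ/2) + cos φ₁ cos φ₂ sin²(Δλ/2) = 0.0105 + (0.5726)(0.3930)(0.9453) = 0.22324.
Central angle c = 2·arcsin(√a) = 0.98422 rad.
Distance = R·c = 9850.8 × 0.9842 ≈ 9695 mi.

9695 mi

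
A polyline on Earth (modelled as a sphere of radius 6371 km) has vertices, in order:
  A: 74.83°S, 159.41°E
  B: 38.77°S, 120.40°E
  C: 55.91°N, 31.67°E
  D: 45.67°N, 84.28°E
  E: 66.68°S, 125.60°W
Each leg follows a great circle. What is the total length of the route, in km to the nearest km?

38749 km

Leg A→B: central angle 0.7030 rad, distance 4478.8 km.
Leg B→C: central angle 2.1047 rad, distance 13409.1 km.
Leg C→D: central angle 0.5913 rad, distance 3766.9 km.
Leg D→E: central angle 2.6832 rad, distance 17094.4 km.
Total: 4478.8 + 13409.1 + 3766.9 + 17094.4 ≈ 38749 km.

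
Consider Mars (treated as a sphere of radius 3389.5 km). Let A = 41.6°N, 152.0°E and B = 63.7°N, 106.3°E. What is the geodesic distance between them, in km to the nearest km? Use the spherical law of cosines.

2026 km

Let φ₁ = 0.7261 rad, φ₂ = 1.1118 rad, and Δλ = -0.7976 rad.
cos c = sin φ₁ sin φ₂ + cos φ₁ cos φ₂ cos Δλ = (0.6639)(0.8965) + (0.7478)(0.4431)(0.6984) = 0.82661,
so c = arccos(0.82661) = 0.59775 rad.
Distance = R·c = 3389.5 × 0.5977 ≈ 2026 km.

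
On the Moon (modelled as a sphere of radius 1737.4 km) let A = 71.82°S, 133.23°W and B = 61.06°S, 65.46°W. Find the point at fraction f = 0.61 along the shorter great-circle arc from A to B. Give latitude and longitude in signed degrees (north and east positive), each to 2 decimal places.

-68.36°, -83.85°

Central angle δ = 0.4766 rad. Interpolating on the sphere with fraction f = 0.61:
P = [sin((1−f)δ)·A + sin(fδ)·B] / sin δ = 0.4028·A + 0.6248·B in Cartesian coordinates,
giving P = (0.0395, -0.3666, -0.9295), i.e. latitude -68.36°, longitude -83.85°.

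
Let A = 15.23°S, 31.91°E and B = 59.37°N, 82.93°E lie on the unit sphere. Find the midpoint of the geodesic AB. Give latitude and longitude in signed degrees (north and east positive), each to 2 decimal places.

23.96°, 49.04°

The central angle between A and B is δ = 1.4875 rad.
With f = 0.5, the slerp weights are sin((1−f)δ)/sin δ = 0.6794 and sin(fδ)/sin δ = 0.6794.
Weighted sum of the unit vectors: (0.6794)·(0.8191,0.5100,-0.2627) + (0.6794)·(0.0627,0.5056,0.8605) = (0.5991, 0.6900, 0.4061).
Converting back: φ = atan2(z, √(x²+y²)) = 23.96°, λ = atan2(y, x) = 49.04°.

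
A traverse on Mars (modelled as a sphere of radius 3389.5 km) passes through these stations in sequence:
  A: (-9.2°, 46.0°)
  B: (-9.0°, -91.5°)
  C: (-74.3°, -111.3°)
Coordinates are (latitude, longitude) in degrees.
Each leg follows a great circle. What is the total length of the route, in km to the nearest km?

Leg A→B: central angle 2.3376 rad, distance 7923.2 km.
Leg B→C: central angle 1.1570 rad, distance 3921.7 km.
Total: 7923.2 + 3921.7 ≈ 11845 km.

11845 km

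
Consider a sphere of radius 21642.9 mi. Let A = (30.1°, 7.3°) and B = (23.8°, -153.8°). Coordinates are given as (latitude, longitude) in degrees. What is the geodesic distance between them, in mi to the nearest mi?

46511 mi

Let φ₁ = 0.5253 rad, φ₂ = 0.4154 rad, and Δλ = -2.8117 rad.
Haversine: a = sin²(Δφ/2) + cos φ₁ cos φ₂ sin²(Δλ/2) = 0.0030 + (0.8652)(0.9150)(0.9730) = 0.77326.
Central angle c = 2·arcsin(√a) = 2.14900 rad.
Distance = R·c = 21642.9 × 2.1490 ≈ 46511 mi.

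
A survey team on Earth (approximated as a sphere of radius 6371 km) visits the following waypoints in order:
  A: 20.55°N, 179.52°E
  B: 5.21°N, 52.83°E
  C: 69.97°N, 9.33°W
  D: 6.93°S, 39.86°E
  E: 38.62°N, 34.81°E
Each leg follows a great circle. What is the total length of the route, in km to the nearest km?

Leg A→B: central angle 2.1238 rad, distance 13531.0 km.
Leg B→C: central angle 1.3237 rad, distance 8433.2 km.
Leg C→D: central angle 1.4617 rad, distance 9312.6 km.
Leg D→E: central angle 0.7992 rad, distance 5091.7 km.
Total: 13531.0 + 8433.2 + 9312.6 + 5091.7 ≈ 36369 km.

36369 km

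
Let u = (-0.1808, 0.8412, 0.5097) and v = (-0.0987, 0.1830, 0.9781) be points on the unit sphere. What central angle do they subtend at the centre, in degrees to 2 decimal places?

47.91°

u·v = 0.6703; |u| = 1.0001, |v| = 1.0000.
cos θ = (u·v)/(|u||v|) = 0.6703, so θ = 47.91°.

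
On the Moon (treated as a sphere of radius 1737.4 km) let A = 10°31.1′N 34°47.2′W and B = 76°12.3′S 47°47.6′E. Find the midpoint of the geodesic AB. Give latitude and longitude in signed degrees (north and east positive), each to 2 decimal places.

-37.14°, -21.66°

The central angle between A and B is δ = 1.7183 rad.
With f = 0.5, the slerp weights are sin((1−f)δ)/sin δ = 0.7656 and sin(fδ)/sin δ = 0.7656.
Weighted sum of the unit vectors: (0.7656)·(0.8075,-0.5609,0.1826) + (0.7656)·(0.1602,0.1766,-0.9712) = (0.7409, -0.2942, -0.6038).
Converting back: φ = atan2(z, √(x²+y²)) = -37.14°, λ = atan2(y, x) = -21.66°.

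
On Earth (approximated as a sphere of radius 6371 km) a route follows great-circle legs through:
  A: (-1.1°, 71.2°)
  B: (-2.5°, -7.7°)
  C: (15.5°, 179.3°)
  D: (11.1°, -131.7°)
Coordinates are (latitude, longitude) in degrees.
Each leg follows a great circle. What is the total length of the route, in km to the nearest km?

Leg A→B: central angle 1.3764 rad, distance 8769.3 km.
Leg B→C: central angle 2.8847 rad, distance 18378.7 km.
Leg C→D: central angle 0.8341 rad, distance 5314.3 km.
Total: 8769.3 + 18378.7 + 5314.3 ≈ 32462 km.

32462 km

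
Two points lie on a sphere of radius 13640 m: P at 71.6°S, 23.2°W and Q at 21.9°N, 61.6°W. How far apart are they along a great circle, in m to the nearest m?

23127 m

In radians: φ₁ = -1.2497, φ₂ = 0.3822, Δλ = -38.400° = -0.6702 rad.
cos c = sin φ₁ sin φ₂ + cos φ₁ cos φ₂ cos Δλ = (-0.9489)(0.3730) + (0.3156)(0.9278)(0.7837) = -0.12440,
so c = arccos(-0.12440) = 1.69552 rad.
Distance = R·c = 13640 × 1.6955 ≈ 23127 m.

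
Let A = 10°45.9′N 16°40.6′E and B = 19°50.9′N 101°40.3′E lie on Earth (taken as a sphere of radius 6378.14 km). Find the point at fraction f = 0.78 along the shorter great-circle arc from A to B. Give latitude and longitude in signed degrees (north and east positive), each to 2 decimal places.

21.47°, 82.52°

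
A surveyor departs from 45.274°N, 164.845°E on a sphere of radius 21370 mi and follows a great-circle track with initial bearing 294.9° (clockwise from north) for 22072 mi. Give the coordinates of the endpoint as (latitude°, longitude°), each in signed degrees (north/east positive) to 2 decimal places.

Angular distance δ = d/R = 22072/21370 = 1.03285 rad; initial bearing θ = 5.1470 rad.
sin φ₂ = sin φ₁ cos δ + cos φ₁ sin δ cos θ = (0.7105)(0.5124) + (0.7037)(0.8588)(0.4210) = 0.6185, so φ₂ = 38.20°.
Δλ = atan2(sin θ sin δ cos φ₁, cos δ − sin φ₁ sin φ₂) = atan2(-0.5482, 0.0730) = -82.418°.
λ₂ = 164.845° − 82.418° = 82.43°.

38.20°, 82.43°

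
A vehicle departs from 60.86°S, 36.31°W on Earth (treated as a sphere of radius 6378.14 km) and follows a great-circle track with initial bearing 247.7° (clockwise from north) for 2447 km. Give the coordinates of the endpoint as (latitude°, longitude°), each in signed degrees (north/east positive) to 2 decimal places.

-61.53°, -82.91°

Angular distance δ = d/R = 2447/6378.14 = 0.38365 rad; initial bearing θ = 4.3232 rad.
sin φ₂ = sin φ₁ cos δ + cos φ₁ sin δ cos θ = (-0.8734)(0.9273) + (0.4869)(0.3743)(-0.3795) = -0.8791, so φ₂ = -61.53°.
Δλ = atan2(sin θ sin δ cos φ₁, cos δ − sin φ₁ sin φ₂) = atan2(-0.1686, 0.1595) = -46.601°.
λ₂ = -36.310° − 46.601° = -82.91°.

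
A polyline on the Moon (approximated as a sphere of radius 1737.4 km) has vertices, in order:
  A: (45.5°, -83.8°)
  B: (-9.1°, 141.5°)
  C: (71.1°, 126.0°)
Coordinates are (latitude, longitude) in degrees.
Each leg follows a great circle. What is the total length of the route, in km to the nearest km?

Leg A→B: central angle 2.2138 rad, distance 3846.3 km.
Leg B→C: central angle 1.4115 rad, distance 2452.4 km.
Total: 3846.3 + 2452.4 ≈ 6299 km.

6299 km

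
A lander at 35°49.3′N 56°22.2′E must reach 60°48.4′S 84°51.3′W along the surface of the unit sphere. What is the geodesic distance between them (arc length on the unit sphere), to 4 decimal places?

2.5309

Let φ₁ = 0.6252 rad, φ₂ = -1.0613 rad, and Δλ = -2.4648 rad.
cos c = sin φ₁ sin φ₂ + cos φ₁ cos φ₂ cos Δλ = (0.5853)(-0.8730) + (0.8108)(0.4878)(-0.7796) = -0.81926,
so c = arccos(-0.81926) = 2.53091 rad.
On the unit sphere the arc length equals the central angle: 2.5309.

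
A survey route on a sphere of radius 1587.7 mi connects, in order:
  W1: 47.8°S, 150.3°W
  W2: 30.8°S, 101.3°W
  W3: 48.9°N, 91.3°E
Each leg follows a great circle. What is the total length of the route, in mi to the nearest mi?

5549 mi

Leg W1→W2: central angle 0.7108 rad, distance 1128.5 mi.
Leg W2→W3: central angle 2.7845 rad, distance 4421.0 mi.
Total: 1128.5 + 4421.0 ≈ 5549 mi.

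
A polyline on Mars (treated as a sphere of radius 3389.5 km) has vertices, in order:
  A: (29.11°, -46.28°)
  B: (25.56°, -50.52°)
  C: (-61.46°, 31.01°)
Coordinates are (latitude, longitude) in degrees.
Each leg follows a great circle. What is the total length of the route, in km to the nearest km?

6718 km

Leg A→B: central angle 0.0903 rad, distance 306.1 km.
Leg B→C: central angle 1.8918 rad, distance 6412.3 km.
Total: 306.1 + 6412.3 ≈ 6718 km.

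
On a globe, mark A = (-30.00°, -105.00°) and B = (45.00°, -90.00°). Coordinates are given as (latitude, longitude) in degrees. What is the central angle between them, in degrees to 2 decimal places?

Let φ₁ = -0.5236 rad, φ₂ = 0.7854 rad, and Δλ = 0.2618 rad.
cos c = sin φ₁ sin φ₂ + cos φ₁ cos φ₂ cos Δλ = (-0.5000)(0.7071) + (0.8660)(0.7071)(0.9659) = 0.23795,
so c = arccos(0.23795) = 1.33054 rad.
So the angular separation is 76.23°.

76.23°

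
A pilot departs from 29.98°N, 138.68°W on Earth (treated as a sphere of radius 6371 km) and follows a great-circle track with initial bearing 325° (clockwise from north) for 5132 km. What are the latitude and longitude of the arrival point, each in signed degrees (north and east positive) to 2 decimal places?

Angular distance δ = d/R = 5132/6371 = 0.80553 rad; initial bearing θ = 5.6723 rad.
sin φ₂ = sin φ₁ cos δ + cos φ₁ sin δ cos θ = (0.4997)(0.6927) + (0.8662)(0.7212)(0.8192) = 0.8579, so φ₂ = 59.08°.
Δλ = atan2(sin θ sin δ cos φ₁, cos δ − sin φ₁ sin φ₂) = atan2(-0.3583, 0.2641) = -53.612°.
λ₂ = -138.680° − 53.612° = -192.29° → 167.71° after wrapping to (−180°, 180°].

59.08°, 167.71°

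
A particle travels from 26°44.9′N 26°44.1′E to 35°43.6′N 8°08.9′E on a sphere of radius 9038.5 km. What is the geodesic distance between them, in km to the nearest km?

Let φ₁ = 0.4668 rad, φ₂ = 0.6235 rad, and Δλ = -0.3244 rad.
Haversine: a = sin²(Δφ/2) + cos φ₁ cos φ₂ sin²(Δλ/2) = 0.0061 + (0.8930)(0.8118)(0.0261) = 0.02503.
Central angle c = 2·arcsin(√a) = 0.31776 rad.
Distance = R·c = 9038.5 × 0.3178 ≈ 2872 km.

2872 km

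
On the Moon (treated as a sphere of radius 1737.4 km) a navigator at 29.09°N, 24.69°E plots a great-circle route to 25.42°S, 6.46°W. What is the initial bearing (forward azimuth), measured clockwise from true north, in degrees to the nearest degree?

With φ₁ = 0.5077, φ₂ = -0.4437, Δλ = -0.5437 rad, the forward-azimuth formula gives
θ = atan2( sin Δλ cos φ₂ , cos φ₁ sin φ₂ − sin φ₁ cos φ₂ cos Δλ ) = atan2(-0.4672, -0.7509) = -148.11°.
Adding 360° brings this into [0°, 360°): 212°.

212°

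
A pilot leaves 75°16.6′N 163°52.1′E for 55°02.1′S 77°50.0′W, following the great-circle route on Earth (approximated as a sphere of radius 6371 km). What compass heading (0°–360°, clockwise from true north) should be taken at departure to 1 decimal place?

83.8°

With φ₁ = 1.3138, φ₂ = -0.9605, Δλ = 2.0647 rad, the forward-azimuth formula gives
θ = atan2( sin Δλ cos φ₂ , cos φ₁ sin φ₂ − sin φ₁ cos φ₂ cos Δλ ) = atan2(0.5046, 0.0545) = 83.84°.
So the initial bearing is 83.8°.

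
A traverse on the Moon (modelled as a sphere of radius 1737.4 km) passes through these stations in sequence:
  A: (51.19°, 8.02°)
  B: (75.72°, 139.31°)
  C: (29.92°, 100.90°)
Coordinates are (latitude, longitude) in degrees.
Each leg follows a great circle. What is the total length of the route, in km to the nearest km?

2990 km

Leg A→B: central angle 0.8591 rad, distance 1492.6 km.
Leg B→C: central angle 0.8620 rad, distance 1497.7 km.
Total: 1492.6 + 1497.7 ≈ 2990 km.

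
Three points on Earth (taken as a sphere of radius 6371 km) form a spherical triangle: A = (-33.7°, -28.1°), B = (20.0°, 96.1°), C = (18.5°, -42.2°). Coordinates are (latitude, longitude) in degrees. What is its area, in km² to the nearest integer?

79480343 km²

Side lengths (central angles): a = 2.1614, b = 0.9408, c = 2.2513 rad; semiperimeter s = 2.6767.
By l'Huilier's theorem, tan(E/4) = √[tan(s/2) tan((s−a)/2) tan((s−b)/2) tan((s−c)/2)], giving spherical excess E = 1.9581 rad.
Area = E·R² = 1.9581 × (6371)² ≈ 79480343 km².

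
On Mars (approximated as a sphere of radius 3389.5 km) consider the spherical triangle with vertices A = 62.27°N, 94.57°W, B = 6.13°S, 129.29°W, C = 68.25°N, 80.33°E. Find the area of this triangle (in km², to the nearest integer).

5985862 km²

Side lengths (central angles): a = 2.0037, b = 0.8627, c = 1.2810 rad; semiperimeter s = 2.0737.
By l'Huilier's theorem, tan(E/4) = √[tan(s/2) tan((s−a)/2) tan((s−b)/2) tan((s−c)/2)], giving spherical excess E = 0.5210 rad.
Area = E·R² = 0.5210 × (3389.5)² ≈ 5985862 km².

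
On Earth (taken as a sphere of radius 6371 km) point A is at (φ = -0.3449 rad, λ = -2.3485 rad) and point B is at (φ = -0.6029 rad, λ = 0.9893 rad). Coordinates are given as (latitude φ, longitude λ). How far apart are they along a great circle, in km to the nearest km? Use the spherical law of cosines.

13861 km

Let φ₁ = -0.3449 rad, φ₂ = -0.6029 rad, and Δλ = -2.9454 rad.
cos c = sin φ₁ sin φ₂ + cos φ₁ cos φ₂ cos Δλ = (-0.3381)(-0.5670) + (0.9411)(0.8237)(-0.9808) = -0.56860,
so c = arccos(-0.56860) = 2.17560 rad.
Distance = R·c = 6371 × 2.1756 ≈ 13861 km.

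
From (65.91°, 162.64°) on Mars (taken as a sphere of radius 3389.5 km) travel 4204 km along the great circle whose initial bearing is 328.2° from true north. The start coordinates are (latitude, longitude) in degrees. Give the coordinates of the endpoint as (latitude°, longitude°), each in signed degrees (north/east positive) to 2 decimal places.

38.64°, 22.29°

Angular distance δ = d/R = 4204/3389.5 = 1.24030 rad; initial bearing θ = 5.7282 rad.
sin φ₂ = sin φ₁ cos δ + cos φ₁ sin δ cos θ = (0.9129)(0.3245) + (0.4082)(0.9459)(0.8499) = 0.6244, so φ₂ = 38.64°.
Δλ = atan2(sin θ sin δ cos φ₁, cos δ − sin φ₁ sin φ₂) = atan2(-0.2034, -0.2455) = -140.349°.
λ₂ = 162.640° − 140.349° = 22.29°.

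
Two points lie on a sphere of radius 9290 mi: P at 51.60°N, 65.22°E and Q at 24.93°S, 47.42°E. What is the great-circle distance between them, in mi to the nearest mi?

12665 mi

Let φ₁ = 0.9006 rad, φ₂ = -0.4351 rad, and Δλ = -0.3107 rad.
cos c = sin φ₁ sin φ₂ + cos φ₁ cos φ₂ cos Δλ = (0.7837)(-0.4215) + (0.6211)(0.9068)(0.9521) = 0.20597,
so c = arccos(0.20597) = 1.36334 rad.
Distance = R·c = 9290 × 1.3633 ≈ 12665 mi.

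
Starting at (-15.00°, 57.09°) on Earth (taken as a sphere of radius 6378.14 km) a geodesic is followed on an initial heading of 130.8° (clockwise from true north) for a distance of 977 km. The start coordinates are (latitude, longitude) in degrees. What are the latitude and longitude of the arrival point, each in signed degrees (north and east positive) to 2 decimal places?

-20.62°, 64.18°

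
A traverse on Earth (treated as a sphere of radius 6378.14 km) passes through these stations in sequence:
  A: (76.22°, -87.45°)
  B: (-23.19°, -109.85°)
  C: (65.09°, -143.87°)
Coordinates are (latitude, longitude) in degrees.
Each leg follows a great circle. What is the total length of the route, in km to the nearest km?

21423 km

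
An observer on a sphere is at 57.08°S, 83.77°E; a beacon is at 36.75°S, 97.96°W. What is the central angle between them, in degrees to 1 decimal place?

86.2°

In radians: φ₁ = -0.9962, φ₂ = -0.6414, Δλ = 178.270° = 3.1114 rad.
Haversine: a = sin²(Δφ/2) + cos φ₁ cos φ₂ sin²(Δλ/2) = 0.0311 + (0.5435)(0.8013)(0.9998) = 0.46650.
Central angle c = 2·arcsin(√a) = 1.50375 rad.
So the angular separation is 86.2°.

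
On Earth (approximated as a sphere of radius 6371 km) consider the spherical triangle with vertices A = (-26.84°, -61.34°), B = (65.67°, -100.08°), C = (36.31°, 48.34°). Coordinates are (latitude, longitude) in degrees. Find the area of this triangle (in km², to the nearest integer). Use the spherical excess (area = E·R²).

Side lengths (central angles): a = 1.3112, b = 2.1054, c = 1.6958 rad; semiperimeter s = 2.5562.
By l'Huilier's theorem, tan(E/4) = √[tan(s/2) tan((s−a)/2) tan((s−b)/2) tan((s−c)/2)], giving spherical excess E = 1.8563 rad.
Area = E·R² = 1.8563 × (6371)² ≈ 75348323 km².

75348323 km²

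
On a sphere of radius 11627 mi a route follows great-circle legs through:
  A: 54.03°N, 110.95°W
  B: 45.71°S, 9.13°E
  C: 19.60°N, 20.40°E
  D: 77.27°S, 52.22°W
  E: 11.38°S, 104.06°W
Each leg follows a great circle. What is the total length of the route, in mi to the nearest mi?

77960 mi

Leg A→B: central angle 2.4733 rad, distance 28757.4 mi.
Leg B→C: central angle 1.1538 rad, distance 13415.1 mi.
Leg C→D: central angle 1.8392 rad, distance 21384.4 mi.
Leg D→E: central angle 1.2388 rad, distance 14403.4 mi.
Total: 28757.4 + 13415.1 + 21384.4 + 14403.4 ≈ 77960 mi.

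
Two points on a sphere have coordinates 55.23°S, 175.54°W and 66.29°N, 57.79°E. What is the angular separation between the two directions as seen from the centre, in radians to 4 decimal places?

2.6661 rad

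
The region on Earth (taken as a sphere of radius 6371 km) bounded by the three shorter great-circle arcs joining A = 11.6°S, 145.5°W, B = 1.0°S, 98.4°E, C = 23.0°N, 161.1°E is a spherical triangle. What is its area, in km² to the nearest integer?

Side lengths (central angles): a = 1.1425, b = 1.0939, c = 2.0124 rad; semiperimeter s = 2.1244.
By l'Huilier's theorem, tan(E/4) = √[tan(s/2) tan((s−a)/2) tan((s−b)/2) tan((s−c)/2)], giving spherical excess E = 0.6909 rad.
Area = E·R² = 0.6909 × (6371)² ≈ 28044105 km².

28044105 km²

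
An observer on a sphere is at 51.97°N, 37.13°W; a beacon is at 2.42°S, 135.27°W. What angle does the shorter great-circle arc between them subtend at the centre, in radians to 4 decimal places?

1.6915 rad

Let φ₁ = 0.9070 rad, φ₂ = -0.0422 rad, and Δλ = -1.7129 rad.
cos c = sin φ₁ sin φ₂ + cos φ₁ cos φ₂ cos Δλ = (0.7877)(-0.0422) + (0.6161)(0.9991)(-0.1416) = -0.12041,
so c = arccos(-0.12041) = 1.69150 rad.
So the angular separation is 1.6915 rad.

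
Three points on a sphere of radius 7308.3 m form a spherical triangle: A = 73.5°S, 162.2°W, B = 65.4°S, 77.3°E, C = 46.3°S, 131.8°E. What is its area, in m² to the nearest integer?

Side lengths (central angles): a = 0.6017, b = 0.6872, c = 0.6236 rad; semiperimeter s = 0.9563.
By l'Huilier's theorem, tan(E/4) = √[tan(s/2) tan((s−a)/2) tan((s−b)/2) tan((s−c)/2)], giving spherical excess E = 0.1836 rad.
Area = E·R² = 0.1836 × (7308.3)² ≈ 9806126 m².

9806126 m²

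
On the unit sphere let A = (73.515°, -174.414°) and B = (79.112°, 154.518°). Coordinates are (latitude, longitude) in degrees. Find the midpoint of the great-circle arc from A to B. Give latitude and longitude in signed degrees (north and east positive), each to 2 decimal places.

The central angle between A and B is δ = 0.1580 rad.
With f = 0.5, the slerp weights are sin((1−f)δ)/sin δ = 0.5016 and sin(fδ)/sin δ = 0.5016.
Weighted sum of the unit vectors: (0.5016)·(-0.2824,-0.0276,0.9589) + (0.5016)·(-0.1705,0.0813,0.9820) = (-0.2272, 0.0269, 0.9735).
Converting back: φ = atan2(z, √(x²+y²)) = 76.78°, λ = atan2(y, x) = 173.25°.

76.78°, 173.25°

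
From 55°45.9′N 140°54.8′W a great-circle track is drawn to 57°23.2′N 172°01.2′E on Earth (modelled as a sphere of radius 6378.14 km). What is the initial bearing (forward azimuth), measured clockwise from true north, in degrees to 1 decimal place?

293.4°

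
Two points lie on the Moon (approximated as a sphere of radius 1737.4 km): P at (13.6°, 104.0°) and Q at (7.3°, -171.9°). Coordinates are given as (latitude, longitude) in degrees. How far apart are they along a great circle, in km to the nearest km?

With latitudes φ₁ = 13.600°, φ₂ = 7.300° and longitude difference Δλ = 84.100°:
cos c = sin φ₁ sin φ₂ + cos φ₁ cos φ₂ cos Δλ = (0.2351)(0.1271) + (0.9720)(0.9919)(0.1028) = 0.12898,
so c = arccos(0.12898) = 1.44146 rad.
Distance = R·c = 1737.4 × 1.4415 ≈ 2504 km.

2504 km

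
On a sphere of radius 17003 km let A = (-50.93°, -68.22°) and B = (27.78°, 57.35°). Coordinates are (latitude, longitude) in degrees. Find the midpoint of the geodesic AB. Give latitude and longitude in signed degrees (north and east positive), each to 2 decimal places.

-23.06°, 12.65°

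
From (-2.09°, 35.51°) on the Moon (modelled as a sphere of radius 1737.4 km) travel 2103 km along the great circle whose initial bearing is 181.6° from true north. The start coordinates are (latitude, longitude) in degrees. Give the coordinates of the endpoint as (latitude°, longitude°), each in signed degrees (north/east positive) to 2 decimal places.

-71.38°, 30.82°

Angular distance δ = d/R = 2103/1737.4 = 1.21043 rad; initial bearing θ = 3.1695 rad.
sin φ₂ = sin φ₁ cos δ + cos φ₁ sin δ cos θ = (-0.0365)(0.3526) + (0.9993)(0.9358)(-0.9996) = -0.9476, so φ₂ = -71.38°.
Δλ = atan2(sin θ sin δ cos φ₁, cos δ − sin φ₁ sin φ₂) = atan2(-0.0261, 0.3181) = -4.693°.
λ₂ = 35.510° − 4.693° = 30.82°.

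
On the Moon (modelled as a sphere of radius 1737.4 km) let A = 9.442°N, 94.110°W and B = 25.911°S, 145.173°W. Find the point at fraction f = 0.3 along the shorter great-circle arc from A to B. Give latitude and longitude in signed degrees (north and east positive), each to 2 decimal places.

-1.70°, -108.66°

The central angle between A and B is δ = 1.0634 rad.
With f = 0.3, the slerp weights are sin((1−f)δ)/sin δ = 0.7752 and sin(fδ)/sin δ = 0.3588.
Weighted sum of the unit vectors: (0.7752)·(-0.0707,-0.9839,0.1640) + (0.3588)·(-0.7384,-0.5137,-0.4370) = (-0.3198, -0.9470, -0.0296).
Converting back: φ = atan2(z, √(x²+y²)) = -1.70°, λ = atan2(y, x) = -108.66°.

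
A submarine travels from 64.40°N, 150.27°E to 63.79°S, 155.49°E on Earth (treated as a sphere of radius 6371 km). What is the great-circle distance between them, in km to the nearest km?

14260 km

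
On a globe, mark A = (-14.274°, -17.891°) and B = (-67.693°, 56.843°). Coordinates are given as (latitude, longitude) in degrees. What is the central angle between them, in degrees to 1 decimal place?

71.0°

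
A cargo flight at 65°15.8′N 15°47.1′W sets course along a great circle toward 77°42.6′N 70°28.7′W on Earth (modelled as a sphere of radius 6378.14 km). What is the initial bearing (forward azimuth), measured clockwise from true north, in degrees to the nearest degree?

With φ₁ = 1.1391, φ₂ = 1.3563, Δλ = -0.9546 rad, the forward-azimuth formula gives
θ = atan2( sin Δλ cos φ₂ , cos φ₁ sin φ₂ − sin φ₁ cos φ₂ cos Δλ ) = atan2(-0.1737, 0.2971) = -30.31°.
Adding 360° brings this into [0°, 360°): 330°.

330°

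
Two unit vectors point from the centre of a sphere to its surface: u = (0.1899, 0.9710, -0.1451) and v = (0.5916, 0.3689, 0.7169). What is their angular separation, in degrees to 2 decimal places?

68.50°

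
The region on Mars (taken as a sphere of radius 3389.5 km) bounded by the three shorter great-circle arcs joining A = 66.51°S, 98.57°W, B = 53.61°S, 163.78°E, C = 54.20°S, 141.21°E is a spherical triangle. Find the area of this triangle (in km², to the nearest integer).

Side lengths (central angles): a = 0.2313, b = 0.8937, c = 0.7858 rad; semiperimeter s = 0.9554.
By l'Huilier's theorem, tan(E/4) = √[tan(s/2) tan((s−a)/2) tan((s−b)/2) tan((s−c)/2)], giving spherical excess E = 0.0907 rad.
Area = E·R² = 0.0907 × (3389.5)² ≈ 1042062 km².

1042062 km²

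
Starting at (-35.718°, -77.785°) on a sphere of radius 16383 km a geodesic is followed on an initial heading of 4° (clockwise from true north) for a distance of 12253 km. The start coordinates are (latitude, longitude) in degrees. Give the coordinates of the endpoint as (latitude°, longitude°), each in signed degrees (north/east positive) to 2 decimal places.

7.06°, -75.04°

Angular distance δ = d/R = 12253/16383 = 0.74791 rad; initial bearing θ = 0.0698 rad.
sin φ₂ = sin φ₁ cos δ + cos φ₁ sin δ cos θ = (-0.5838)(0.7331) + (0.8119)(0.6801)(0.9976) = 0.1228, so φ₂ = 7.06°.
Δλ = atan2(sin θ sin δ cos φ₁, cos δ − sin φ₁ sin φ₂) = atan2(0.0385, 0.8048) = 2.740°.
λ₂ = -77.785° + 2.740° = -75.04°.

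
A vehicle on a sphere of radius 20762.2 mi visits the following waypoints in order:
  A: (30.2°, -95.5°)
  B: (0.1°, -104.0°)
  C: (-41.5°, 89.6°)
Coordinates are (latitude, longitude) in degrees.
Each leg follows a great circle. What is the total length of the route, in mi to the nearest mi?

60870 mi

Leg A→B: central angle 0.5440 rad, distance 11294.1 mi.
Leg B→C: central angle 2.3878 rad, distance 49576.4 mi.
Total: 11294.1 + 49576.4 ≈ 60870 mi.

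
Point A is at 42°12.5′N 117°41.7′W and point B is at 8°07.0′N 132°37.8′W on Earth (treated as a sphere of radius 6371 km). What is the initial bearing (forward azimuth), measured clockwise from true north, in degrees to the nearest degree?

205°

With φ₁ = 0.7367, φ₂ = 0.1417, Δλ = -0.2607 rad, the forward-azimuth formula gives
θ = atan2( sin Δλ cos φ₂ , cos φ₁ sin φ₂ − sin φ₁ cos φ₂ cos Δλ ) = atan2(-0.2551, -0.5381) = -154.63°.
Adding 360° brings this into [0°, 360°): 205°.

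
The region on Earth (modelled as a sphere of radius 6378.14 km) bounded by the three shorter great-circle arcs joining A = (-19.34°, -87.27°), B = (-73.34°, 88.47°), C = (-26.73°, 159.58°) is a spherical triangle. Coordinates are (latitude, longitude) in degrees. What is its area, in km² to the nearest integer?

Side lengths (central angles): a = 1.0312, b = 1.7542, c = 1.5233 rad; semiperimeter s = 2.1543.
By l'Huilier's theorem, tan(E/4) = √[tan(s/2) tan((s−a)/2) tan((s−b)/2) tan((s−c)/2)], giving spherical excess E = 1.0854 rad.
Area = E·R² = 1.0854 × (6378.14)² ≈ 44153317 km².

44153317 km²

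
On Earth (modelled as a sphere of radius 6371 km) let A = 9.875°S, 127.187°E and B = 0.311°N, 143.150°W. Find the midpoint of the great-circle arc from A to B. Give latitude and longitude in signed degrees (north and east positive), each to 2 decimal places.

-6.73°, 172.44°

The central angle between A and B is δ = 1.5659 rad.
With f = 0.5, the slerp weights are sin((1−f)δ)/sin δ = 0.7054 and sin(fδ)/sin δ = 0.7054.
Weighted sum of the unit vectors: (0.7054)·(-0.5955,0.7849,-0.1715) + (0.7054)·(-0.8002,-0.5997,0.0054) = (-0.9845, 0.1306, -0.1171).
Converting back: φ = atan2(z, √(x²+y²)) = -6.73°, λ = atan2(y, x) = 172.44°.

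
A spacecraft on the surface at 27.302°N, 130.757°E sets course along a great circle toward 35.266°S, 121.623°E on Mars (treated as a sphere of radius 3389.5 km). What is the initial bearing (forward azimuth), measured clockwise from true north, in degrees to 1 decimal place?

188.4°

With φ₁ = 0.4765, φ₂ = -0.6155, Δλ = -0.1594 rad, the forward-azimuth formula gives
θ = atan2( sin Δλ cos φ₂ , cos φ₁ sin φ₂ − sin φ₁ cos φ₂ cos Δλ ) = atan2(-0.1296, -0.8828) = -171.65°.
Adding 360° brings this into [0°, 360°): 188.4°.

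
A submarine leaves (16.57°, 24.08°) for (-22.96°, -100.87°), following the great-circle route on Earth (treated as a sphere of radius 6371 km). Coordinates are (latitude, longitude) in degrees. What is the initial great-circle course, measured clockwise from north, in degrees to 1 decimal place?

Δλ = -124.950° = -2.1808 rad.
y = sin Δλ · cos φ₂ = (-0.8197)(0.9208) = -0.7547
x = cos φ₁ sin φ₂ − sin φ₁ cos φ₂ cos Δλ = (0.9585)(-0.3901) − (0.2852)(0.9208)(-0.5729) = -0.2235
θ = atan2(y, x) = -106.49°; adding 360° gives 253.5°.

253.5°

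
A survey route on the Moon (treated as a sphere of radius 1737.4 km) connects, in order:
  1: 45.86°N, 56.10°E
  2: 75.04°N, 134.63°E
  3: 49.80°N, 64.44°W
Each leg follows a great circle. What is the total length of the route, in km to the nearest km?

Leg 1→2: central angle 0.7538 rad, distance 1309.7 km.
Leg 2→3: central angle 0.9515 rad, distance 1653.2 km.
Total: 1309.7 + 1653.2 ≈ 2963 km.

2963 km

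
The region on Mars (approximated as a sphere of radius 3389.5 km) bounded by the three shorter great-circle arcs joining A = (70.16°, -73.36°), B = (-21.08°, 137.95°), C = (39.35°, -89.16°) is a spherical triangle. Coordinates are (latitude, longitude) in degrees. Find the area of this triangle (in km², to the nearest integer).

14108406 km²

Side lengths (central angles): a = 2.3733, b = 0.5568, c = 2.2255 rad; semiperimeter s = 2.5778.
By l'Huilier's theorem, tan(E/4) = √[tan(s/2) tan((s−a)/2) tan((s−b)/2) tan((s−c)/2)], giving spherical excess E = 1.2280 rad.
Area = E·R² = 1.2280 × (3389.5)² ≈ 14108406 km².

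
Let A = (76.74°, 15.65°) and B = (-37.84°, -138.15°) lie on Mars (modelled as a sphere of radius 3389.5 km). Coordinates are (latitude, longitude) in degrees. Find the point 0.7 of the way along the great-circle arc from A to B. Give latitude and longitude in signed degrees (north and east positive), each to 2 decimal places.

Central angle δ = 2.4335 rad. Interpolating on the sphere with fraction f = 0.7:
P = [sin((1−f)δ)·A + sin(fδ)·B] / sin δ = 1.0255·A + 1.5241·B in Cartesian coordinates,
giving P = (-0.6701, -0.7396, 0.0632), i.e. latitude 3.62°, longitude -132.18°.

3.62°, -132.18°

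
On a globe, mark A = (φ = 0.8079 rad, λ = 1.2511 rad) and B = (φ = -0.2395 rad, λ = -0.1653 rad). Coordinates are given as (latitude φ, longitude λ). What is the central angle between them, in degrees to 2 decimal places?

93.91°

In radians: φ₁ = 0.8079, φ₂ = -0.2395, Δλ = -81.154° = -1.4164 rad.
cos c = sin φ₁ sin φ₂ + cos φ₁ cos φ₂ cos Δλ = (0.7228)(-0.2372) + (0.6910)(0.9715)(0.1538) = -0.06824,
so c = arccos(-0.06824) = 1.63908 rad.
So the angular separation is 93.91°.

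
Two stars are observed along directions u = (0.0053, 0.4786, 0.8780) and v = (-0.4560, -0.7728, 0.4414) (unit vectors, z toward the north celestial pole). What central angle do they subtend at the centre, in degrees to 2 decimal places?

u·v = 0.0153; |u| = 1.0000, |v| = 1.0000.
cos θ = (u·v)/(|u||v|) = 0.0153, so θ = 89.13°.

89.13°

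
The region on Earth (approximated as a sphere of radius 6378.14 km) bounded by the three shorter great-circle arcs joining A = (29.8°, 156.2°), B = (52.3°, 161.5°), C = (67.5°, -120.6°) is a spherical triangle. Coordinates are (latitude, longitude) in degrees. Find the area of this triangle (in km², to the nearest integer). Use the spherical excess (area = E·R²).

2589768 km²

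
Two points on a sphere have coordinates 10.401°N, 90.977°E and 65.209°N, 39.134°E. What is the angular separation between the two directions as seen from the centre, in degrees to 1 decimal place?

Let φ₁ = 0.1815 rad, φ₂ = 1.1381 rad, and Δλ = -0.9048 rad.
Haversine: a = sin²(Δφ/2) + cos φ₁ cos φ₂ sin²(Δλ/2) = 0.2118 + (0.9836)(0.4193)(0.1911) = 0.29065.
Central angle c = 2·arcsin(√a) = 1.13878 rad.
So the angular separation is 65.2°.

65.2°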